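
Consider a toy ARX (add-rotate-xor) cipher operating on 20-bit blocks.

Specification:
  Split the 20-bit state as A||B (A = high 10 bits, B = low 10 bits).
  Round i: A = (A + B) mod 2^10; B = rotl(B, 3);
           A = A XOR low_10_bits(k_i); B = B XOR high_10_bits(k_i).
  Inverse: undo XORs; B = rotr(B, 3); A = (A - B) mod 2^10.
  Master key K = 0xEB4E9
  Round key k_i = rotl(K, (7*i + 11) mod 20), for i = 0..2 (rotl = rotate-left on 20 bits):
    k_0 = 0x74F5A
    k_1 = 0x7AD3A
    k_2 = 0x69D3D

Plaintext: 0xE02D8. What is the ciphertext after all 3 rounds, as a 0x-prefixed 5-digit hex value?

s_0 = plaintext = 0xE02D8
s_1 = Round(s_0, k_0) = 0x40B16
s_2 = Round(s_1, k_1) = 0x4895D
s_3 = Round(s_2, k_2) = 0xD0B4D

0xD0B4D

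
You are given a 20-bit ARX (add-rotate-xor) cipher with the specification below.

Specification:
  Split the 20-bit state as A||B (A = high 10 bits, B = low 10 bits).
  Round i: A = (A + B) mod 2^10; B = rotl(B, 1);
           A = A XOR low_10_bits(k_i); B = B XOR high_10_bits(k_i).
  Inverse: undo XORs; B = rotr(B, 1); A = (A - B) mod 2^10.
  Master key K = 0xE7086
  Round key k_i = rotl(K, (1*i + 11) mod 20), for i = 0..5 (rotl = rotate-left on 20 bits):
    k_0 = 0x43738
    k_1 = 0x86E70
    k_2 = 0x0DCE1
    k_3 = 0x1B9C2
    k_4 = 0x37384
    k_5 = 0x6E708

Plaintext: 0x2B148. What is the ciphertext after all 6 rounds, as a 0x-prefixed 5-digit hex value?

s_0 = plaintext = 0x2B148
s_1 = Round(s_0, k_0) = 0xB339D
s_2 = Round(s_1, k_1) = 0x06520
s_3 = Round(s_2, k_2) = 0x76277
s_4 = Round(s_3, k_3) = 0x63481
s_5 = Round(s_4, k_4) = 0x629DE
s_6 = Round(s_5, k_5) = 0x18205

0x18205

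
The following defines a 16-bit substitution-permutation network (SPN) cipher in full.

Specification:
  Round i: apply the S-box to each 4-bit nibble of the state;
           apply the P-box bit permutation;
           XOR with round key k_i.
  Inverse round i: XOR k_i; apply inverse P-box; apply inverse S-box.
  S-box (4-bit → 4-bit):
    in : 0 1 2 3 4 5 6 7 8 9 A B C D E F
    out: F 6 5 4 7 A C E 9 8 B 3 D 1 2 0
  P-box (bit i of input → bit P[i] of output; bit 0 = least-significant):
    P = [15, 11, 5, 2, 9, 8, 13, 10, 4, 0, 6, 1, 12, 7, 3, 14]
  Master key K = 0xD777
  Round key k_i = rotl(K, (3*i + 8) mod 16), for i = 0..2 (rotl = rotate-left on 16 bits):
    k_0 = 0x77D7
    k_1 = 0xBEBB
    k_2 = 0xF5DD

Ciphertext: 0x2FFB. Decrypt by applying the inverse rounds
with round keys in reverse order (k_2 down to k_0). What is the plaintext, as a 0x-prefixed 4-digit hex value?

s_0 = ciphertext = 0x2FFB
s_1 = InvRound(s_0, k_2) = 0x89D0
s_2 = InvRound(s_1, k_1) = 0x2703
s_3 = InvRound(s_2, k_0) = 0xA2F9

0xA2F9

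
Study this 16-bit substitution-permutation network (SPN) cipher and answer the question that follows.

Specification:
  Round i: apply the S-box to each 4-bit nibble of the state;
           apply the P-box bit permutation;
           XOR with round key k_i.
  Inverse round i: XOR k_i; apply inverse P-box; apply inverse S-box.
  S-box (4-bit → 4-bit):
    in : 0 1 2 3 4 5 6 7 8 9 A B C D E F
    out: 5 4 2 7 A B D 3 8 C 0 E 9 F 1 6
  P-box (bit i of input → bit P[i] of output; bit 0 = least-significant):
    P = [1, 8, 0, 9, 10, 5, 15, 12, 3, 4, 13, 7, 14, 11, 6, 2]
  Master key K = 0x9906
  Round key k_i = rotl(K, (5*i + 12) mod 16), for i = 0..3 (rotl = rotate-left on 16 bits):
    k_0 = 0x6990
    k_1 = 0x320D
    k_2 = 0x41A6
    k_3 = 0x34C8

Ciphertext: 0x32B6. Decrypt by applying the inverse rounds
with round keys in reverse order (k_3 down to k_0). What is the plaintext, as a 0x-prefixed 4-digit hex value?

0x3680

s_0 = ciphertext = 0x32B6
s_1 = InvRound(s_0, k_3) = 0x977C
s_2 = InvRound(s_1, k_2) = 0x056C
s_3 = InvRound(s_2, k_1) = 0x115B
s_4 = InvRound(s_3, k_0) = 0x3680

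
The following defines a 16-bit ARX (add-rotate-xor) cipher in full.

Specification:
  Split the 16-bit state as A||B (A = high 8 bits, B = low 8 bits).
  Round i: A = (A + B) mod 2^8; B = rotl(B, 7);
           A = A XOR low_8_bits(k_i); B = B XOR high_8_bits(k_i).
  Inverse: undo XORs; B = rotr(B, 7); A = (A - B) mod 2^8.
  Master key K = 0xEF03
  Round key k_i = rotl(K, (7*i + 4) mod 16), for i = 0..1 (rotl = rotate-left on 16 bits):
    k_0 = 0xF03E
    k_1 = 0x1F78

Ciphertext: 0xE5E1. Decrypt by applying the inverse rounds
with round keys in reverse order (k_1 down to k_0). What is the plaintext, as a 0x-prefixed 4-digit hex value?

0x841A

s_0 = ciphertext = 0xE5E1
s_1 = InvRound(s_0, k_1) = 0xA0FD
s_2 = InvRound(s_1, k_0) = 0x841A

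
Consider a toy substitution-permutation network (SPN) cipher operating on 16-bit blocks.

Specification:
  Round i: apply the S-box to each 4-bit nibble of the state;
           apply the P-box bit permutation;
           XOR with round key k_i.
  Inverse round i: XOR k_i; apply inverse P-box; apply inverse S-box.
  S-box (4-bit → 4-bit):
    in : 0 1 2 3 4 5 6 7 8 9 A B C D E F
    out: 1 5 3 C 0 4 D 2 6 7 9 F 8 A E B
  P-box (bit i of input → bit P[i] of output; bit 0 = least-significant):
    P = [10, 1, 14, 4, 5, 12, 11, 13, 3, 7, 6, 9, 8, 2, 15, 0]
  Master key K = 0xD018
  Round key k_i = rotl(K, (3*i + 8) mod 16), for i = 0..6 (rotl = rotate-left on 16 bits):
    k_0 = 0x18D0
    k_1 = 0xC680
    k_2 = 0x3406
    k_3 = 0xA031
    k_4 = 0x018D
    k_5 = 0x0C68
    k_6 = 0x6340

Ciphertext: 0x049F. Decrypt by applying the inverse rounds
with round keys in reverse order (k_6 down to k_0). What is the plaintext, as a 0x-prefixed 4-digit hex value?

0xACD0

s_0 = ciphertext = 0x049F
s_1 = InvRound(s_0, k_6) = 0xFBCB
s_2 = InvRound(s_1, k_5) = 0x6DF9
s_3 = InvRound(s_2, k_4) = 0x7566
s_4 = InvRound(s_3, k_3) = 0xB57B
s_5 = InvRound(s_4, k_2) = 0xB10C
s_6 = InvRound(s_5, k_1) = 0x2FD1
s_7 = InvRound(s_6, k_0) = 0xACD0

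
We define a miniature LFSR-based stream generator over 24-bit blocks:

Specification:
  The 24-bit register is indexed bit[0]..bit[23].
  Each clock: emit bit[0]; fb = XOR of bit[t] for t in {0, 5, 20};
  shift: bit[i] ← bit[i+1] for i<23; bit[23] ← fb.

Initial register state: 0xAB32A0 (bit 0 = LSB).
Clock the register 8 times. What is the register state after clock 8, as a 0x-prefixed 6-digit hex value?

reg_0 = 0xAB32A0
clock 1: out=0, reg = 0xD59950
clock 2: out=0, reg = 0xEACCA8
clock 3: out=0, reg = 0xF56654
clock 4: out=0, reg = 0xFAB32A
clock 5: out=0, reg = 0x7D5995
clock 6: out=1, reg = 0x3EACCA
clock 7: out=0, reg = 0x9F5665
clock 8: out=1, reg = 0xCFAB32

0xCFAB32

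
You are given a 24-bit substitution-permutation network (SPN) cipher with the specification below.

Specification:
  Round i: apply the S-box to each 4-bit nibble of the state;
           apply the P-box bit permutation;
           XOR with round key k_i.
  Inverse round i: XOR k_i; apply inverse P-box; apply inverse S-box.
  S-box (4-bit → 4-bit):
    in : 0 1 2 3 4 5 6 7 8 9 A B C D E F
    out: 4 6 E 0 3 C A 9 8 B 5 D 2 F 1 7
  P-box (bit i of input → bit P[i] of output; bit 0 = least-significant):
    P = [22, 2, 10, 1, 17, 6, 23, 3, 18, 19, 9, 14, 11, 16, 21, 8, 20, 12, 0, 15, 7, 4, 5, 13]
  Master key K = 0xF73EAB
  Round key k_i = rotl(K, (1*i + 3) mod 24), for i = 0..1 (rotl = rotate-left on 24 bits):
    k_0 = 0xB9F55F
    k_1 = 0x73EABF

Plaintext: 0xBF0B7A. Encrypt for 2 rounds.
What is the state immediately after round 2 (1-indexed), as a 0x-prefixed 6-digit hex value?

0xE1FBE8

s_0 = plaintext = 0xBF0B7A
s_1 = Round(s_0, k_0) = 0xCF83F6
s_2 = Round(s_1, k_1) = 0xE1FBE8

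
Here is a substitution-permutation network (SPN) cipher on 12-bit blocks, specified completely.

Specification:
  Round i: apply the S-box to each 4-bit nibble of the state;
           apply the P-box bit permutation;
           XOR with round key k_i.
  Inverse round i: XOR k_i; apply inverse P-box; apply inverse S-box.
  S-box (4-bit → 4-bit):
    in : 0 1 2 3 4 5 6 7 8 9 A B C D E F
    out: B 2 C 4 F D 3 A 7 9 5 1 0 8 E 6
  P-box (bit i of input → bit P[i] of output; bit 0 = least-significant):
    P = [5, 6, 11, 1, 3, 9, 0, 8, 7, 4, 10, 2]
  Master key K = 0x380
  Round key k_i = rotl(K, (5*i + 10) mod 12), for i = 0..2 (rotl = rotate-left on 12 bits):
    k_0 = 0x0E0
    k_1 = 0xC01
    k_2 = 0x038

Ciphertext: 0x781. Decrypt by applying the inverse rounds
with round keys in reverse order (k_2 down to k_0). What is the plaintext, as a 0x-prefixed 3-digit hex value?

0x7E7

s_0 = ciphertext = 0x781
s_1 = InvRound(s_0, k_2) = 0x84B
s_2 = InvRound(s_1, k_1) = 0x3B7
s_3 = InvRound(s_2, k_0) = 0x7E7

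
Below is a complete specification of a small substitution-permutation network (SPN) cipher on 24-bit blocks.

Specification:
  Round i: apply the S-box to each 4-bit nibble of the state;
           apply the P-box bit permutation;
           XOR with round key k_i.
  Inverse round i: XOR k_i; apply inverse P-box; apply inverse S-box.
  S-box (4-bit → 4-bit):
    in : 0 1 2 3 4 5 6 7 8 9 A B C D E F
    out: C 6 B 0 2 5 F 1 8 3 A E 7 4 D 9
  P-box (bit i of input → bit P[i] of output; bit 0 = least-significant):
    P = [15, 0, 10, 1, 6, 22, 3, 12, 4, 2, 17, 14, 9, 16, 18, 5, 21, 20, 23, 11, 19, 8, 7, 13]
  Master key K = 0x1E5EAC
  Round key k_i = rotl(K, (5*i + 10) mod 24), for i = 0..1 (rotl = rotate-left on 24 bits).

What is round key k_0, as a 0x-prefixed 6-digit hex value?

K = 0x1E5EAC
k_0 = rotl(K, (5*0+10) mod 24) = rotl(K, 10) = 0x7AB079

0x7AB079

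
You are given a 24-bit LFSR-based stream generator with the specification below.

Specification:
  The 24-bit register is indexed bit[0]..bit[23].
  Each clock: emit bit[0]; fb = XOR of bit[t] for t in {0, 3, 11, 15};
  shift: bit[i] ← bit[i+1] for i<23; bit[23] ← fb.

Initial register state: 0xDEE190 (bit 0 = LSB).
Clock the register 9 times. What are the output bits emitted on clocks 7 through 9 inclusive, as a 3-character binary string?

reg_0 = 0xDEE190
clock 1: out=0, reg = 0xEF70C8
clock 2: out=0, reg = 0xF7B864
clock 3: out=0, reg = 0x7BDC32
clock 4: out=0, reg = 0x3DEE19
clock 5: out=1, reg = 0x1EF70C
clock 6: out=0, reg = 0x0F7B86
clock 7: out=0, reg = 0x87BDC3
clock 8: out=1, reg = 0xC3DEE1
clock 9: out=1, reg = 0xE1EF70

011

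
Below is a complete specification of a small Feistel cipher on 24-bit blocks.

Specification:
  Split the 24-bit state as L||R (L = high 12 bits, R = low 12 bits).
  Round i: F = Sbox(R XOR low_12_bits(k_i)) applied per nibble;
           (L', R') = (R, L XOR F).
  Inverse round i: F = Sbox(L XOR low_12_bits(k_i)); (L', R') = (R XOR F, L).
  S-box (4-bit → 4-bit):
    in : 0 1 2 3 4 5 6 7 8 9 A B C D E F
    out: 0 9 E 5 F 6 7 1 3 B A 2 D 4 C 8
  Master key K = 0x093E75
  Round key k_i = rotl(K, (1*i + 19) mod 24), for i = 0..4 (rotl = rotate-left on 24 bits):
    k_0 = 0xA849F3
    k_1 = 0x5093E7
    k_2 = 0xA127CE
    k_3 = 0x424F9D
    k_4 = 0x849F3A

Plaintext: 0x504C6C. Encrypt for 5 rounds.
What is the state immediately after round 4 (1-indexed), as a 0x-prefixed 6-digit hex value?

0x16C087

s_0 = plaintext = 0x504C6C
s_1 = Round(s_0, k_0) = 0xC6C3BC
s_2 = Round(s_1, k_1) = 0x3BCC0E
s_3 = Round(s_2, k_2) = 0xC0E16C
s_4 = Round(s_3, k_3) = 0x16C087
s_5 = Round(s_4, k_4) = 0x087948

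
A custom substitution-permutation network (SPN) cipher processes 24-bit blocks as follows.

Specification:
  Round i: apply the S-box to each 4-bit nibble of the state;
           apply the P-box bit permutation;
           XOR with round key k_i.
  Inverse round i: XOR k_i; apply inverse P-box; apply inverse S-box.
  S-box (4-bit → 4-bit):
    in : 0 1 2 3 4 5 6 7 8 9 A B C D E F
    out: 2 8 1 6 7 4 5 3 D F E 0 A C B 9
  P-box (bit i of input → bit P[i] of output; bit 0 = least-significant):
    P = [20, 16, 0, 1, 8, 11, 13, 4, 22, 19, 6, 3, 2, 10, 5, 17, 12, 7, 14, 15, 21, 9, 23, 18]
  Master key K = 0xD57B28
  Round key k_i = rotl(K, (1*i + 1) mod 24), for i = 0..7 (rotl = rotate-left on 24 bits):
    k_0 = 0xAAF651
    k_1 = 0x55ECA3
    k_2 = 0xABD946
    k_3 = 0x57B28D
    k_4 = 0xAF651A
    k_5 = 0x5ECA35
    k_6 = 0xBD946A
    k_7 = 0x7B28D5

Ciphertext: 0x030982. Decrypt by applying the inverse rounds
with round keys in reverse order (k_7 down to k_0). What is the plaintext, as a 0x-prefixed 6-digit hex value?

0x2EE7C3

s_0 = ciphertext = 0x030982
s_1 = InvRound(s_0, k_7) = 0x2B2488
s_2 = InvRound(s_1, k_6) = 0xDED55F
s_3 = InvRound(s_2, k_5) = 0x323D71
s_4 = InvRound(s_3, k_4) = 0xD65A09
s_5 = InvRound(s_4, k_3) = 0x5A2B30
s_6 = InvRound(s_5, k_2) = 0x4866DE
s_7 = InvRound(s_6, k_1) = 0xC16AC4
s_8 = InvRound(s_7, k_0) = 0x2EE7C3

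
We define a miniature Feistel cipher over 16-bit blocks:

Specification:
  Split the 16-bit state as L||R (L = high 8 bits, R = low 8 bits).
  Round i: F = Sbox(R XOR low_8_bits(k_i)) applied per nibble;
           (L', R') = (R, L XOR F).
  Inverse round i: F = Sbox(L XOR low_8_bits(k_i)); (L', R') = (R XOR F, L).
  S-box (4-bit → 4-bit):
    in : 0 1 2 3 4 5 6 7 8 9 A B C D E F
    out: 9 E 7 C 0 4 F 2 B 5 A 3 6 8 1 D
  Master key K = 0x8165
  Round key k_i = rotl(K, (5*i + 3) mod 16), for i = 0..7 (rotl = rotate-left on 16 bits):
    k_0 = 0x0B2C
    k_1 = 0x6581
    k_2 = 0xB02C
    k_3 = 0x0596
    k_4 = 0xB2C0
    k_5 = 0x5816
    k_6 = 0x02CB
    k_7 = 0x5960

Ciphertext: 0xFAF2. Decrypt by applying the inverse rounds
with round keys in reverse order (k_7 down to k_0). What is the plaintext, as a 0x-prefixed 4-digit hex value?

0x00BD

s_0 = ciphertext = 0xFAF2
s_1 = InvRound(s_0, k_7) = 0xA8FA
s_2 = InvRound(s_1, k_6) = 0x06A8
s_3 = InvRound(s_2, k_5) = 0x4106
s_4 = InvRound(s_3, k_4) = 0xB841
s_5 = InvRound(s_4, k_3) = 0x30B8
s_6 = InvRound(s_5, k_2) = 0x5E30
s_7 = InvRound(s_6, k_1) = 0xBD5E
s_8 = InvRound(s_7, k_0) = 0x00BD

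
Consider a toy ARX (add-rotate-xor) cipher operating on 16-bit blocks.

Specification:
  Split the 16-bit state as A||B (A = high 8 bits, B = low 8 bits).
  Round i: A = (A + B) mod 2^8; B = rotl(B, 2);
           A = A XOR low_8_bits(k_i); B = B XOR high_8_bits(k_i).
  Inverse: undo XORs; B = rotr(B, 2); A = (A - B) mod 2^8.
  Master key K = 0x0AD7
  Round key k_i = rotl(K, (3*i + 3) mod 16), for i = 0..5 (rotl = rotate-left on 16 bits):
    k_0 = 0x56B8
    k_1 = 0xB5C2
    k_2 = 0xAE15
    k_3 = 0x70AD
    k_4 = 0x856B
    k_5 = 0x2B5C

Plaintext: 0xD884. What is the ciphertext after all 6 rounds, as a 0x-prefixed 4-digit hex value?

s_0 = plaintext = 0xD884
s_1 = Round(s_0, k_0) = 0xE444
s_2 = Round(s_1, k_1) = 0xEAA4
s_3 = Round(s_2, k_2) = 0x9B3C
s_4 = Round(s_3, k_3) = 0x7A80
s_5 = Round(s_4, k_4) = 0x9187
s_6 = Round(s_5, k_5) = 0x4435

0x4435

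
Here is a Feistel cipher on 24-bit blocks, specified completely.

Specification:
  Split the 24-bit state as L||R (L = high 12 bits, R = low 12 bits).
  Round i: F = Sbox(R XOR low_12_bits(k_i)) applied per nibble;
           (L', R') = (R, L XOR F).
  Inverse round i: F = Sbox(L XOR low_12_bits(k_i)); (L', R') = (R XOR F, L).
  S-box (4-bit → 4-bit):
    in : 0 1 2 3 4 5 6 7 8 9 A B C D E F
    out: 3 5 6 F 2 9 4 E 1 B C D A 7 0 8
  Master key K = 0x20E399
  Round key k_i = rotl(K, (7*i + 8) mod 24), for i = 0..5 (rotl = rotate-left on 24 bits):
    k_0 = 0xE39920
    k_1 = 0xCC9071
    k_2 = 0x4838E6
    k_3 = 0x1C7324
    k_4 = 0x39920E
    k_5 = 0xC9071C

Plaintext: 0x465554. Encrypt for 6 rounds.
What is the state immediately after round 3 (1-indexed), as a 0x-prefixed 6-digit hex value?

s_0 = plaintext = 0x465554
s_1 = Round(s_0, k_0) = 0x554E87
s_2 = Round(s_1, k_1) = 0xE875D0
s_3 = Round(s_2, k_2) = 0x5D0973
s_4 = Round(s_3, k_3) = 0x97394E
s_5 = Round(s_4, k_4) = 0x94E450
s_6 = Round(s_5, k_5) = 0x450664

0x5D0973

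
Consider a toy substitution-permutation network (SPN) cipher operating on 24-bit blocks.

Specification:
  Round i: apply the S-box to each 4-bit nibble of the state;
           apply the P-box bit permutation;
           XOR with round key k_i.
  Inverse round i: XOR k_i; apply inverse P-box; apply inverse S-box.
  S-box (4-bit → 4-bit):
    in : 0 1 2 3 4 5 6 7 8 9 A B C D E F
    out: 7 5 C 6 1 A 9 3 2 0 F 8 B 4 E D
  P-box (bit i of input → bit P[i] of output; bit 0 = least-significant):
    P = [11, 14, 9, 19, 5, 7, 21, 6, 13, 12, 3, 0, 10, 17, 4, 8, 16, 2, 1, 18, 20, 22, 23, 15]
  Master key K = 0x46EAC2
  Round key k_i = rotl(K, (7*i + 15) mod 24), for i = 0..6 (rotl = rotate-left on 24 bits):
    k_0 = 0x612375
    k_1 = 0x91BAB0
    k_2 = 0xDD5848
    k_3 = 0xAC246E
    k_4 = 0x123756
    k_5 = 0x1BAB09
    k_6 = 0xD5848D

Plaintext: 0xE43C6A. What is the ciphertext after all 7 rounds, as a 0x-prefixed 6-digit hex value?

s_0 = plaintext = 0xE43C6A
s_1 = Round(s_0, k_0) = 0xAAD904
s_2 = Round(s_1, k_1) = 0x643206
s_3 = Round(s_2, k_2) = 0xE6D0F1
s_4 = Round(s_3, k_3) = 0x499E16
s_5 = Round(s_4, k_4) = 0x2A2F7F
s_6 = Round(s_5, k_5) = 0x9600B6
s_7 = Round(s_6, k_6) = 0xDAB8D5

0xDAB8D5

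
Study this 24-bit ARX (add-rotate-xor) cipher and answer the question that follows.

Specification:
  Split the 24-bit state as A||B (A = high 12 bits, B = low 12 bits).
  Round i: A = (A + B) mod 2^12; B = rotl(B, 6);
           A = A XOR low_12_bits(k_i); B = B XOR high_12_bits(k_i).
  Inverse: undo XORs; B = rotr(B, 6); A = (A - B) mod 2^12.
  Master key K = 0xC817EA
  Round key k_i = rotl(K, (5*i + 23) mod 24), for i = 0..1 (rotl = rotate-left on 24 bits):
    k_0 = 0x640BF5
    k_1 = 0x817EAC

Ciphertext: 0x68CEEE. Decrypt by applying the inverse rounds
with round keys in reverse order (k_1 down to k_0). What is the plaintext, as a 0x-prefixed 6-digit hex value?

0xB506E0

s_0 = ciphertext = 0x68CEEE
s_1 = InvRound(s_0, k_1) = 0x9C5E5B
s_2 = InvRound(s_1, k_0) = 0xB506E0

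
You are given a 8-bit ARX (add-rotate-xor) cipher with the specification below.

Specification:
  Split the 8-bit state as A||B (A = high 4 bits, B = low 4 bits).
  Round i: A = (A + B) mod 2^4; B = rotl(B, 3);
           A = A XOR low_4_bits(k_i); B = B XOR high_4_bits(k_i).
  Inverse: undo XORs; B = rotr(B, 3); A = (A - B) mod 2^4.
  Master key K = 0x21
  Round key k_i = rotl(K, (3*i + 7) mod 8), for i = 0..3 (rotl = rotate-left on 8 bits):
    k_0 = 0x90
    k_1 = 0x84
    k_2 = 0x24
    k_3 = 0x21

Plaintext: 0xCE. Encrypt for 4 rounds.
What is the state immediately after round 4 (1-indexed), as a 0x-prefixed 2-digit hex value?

s_0 = plaintext = 0xCE
s_1 = Round(s_0, k_0) = 0xAE
s_2 = Round(s_1, k_1) = 0xCF
s_3 = Round(s_2, k_2) = 0xFD
s_4 = Round(s_3, k_3) = 0xDC

0xDC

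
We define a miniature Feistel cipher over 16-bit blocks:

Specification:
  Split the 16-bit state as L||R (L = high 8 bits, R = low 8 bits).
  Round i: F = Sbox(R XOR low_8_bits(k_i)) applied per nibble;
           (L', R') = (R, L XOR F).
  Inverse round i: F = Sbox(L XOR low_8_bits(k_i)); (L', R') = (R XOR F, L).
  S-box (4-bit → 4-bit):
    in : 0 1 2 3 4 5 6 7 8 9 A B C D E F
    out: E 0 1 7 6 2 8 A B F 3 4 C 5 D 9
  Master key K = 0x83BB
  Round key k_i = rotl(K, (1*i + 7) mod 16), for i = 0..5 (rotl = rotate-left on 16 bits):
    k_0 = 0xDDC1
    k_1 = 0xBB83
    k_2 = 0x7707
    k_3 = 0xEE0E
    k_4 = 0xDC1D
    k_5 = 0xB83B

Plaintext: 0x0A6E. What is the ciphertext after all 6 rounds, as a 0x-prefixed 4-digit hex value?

s_0 = plaintext = 0x0A6E
s_1 = Round(s_0, k_0) = 0x6E33
s_2 = Round(s_1, k_1) = 0x3320
s_3 = Round(s_2, k_2) = 0x2029
s_4 = Round(s_3, k_3) = 0x293A
s_5 = Round(s_4, k_4) = 0x3A33
s_6 = Round(s_5, k_5) = 0x33D1

0x33D1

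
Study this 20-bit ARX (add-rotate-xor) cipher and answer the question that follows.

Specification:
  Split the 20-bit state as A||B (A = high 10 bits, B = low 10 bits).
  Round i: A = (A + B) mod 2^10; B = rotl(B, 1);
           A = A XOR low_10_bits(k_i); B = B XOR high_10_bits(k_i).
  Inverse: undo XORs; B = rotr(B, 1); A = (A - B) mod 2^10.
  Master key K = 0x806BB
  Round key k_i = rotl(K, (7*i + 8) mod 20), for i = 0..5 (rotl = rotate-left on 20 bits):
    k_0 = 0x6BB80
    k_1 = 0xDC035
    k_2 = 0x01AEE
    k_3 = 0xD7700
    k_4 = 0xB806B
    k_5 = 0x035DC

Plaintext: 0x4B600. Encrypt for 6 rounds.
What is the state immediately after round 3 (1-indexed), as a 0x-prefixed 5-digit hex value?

0x1E45A

s_0 = plaintext = 0x4B600
s_1 = Round(s_0, k_0) = 0x2B5AF
s_2 = Round(s_1, k_1) = 0x9A42E
s_3 = Round(s_2, k_2) = 0x1E45A
s_4 = Round(s_3, k_3) = 0xF4FE9
s_5 = Round(s_4, k_4) = 0xF5D33
s_6 = Round(s_5, k_5) = 0x35A6B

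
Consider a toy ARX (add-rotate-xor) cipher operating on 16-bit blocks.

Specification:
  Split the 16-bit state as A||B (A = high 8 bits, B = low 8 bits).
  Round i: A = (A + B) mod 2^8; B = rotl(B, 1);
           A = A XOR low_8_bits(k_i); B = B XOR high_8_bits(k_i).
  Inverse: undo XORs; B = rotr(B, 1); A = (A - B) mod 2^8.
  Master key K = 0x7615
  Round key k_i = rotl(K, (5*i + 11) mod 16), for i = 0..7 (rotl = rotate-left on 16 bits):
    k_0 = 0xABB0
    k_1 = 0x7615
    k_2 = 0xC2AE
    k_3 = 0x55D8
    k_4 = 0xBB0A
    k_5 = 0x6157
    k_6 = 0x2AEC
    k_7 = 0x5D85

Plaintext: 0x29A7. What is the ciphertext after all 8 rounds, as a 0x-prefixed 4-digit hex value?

0xA3B3

s_0 = plaintext = 0x29A7
s_1 = Round(s_0, k_0) = 0x60E4
s_2 = Round(s_1, k_1) = 0x51BF
s_3 = Round(s_2, k_2) = 0xBEBD
s_4 = Round(s_3, k_3) = 0xA32E
s_5 = Round(s_4, k_4) = 0xDBE7
s_6 = Round(s_5, k_5) = 0x95AE
s_7 = Round(s_6, k_6) = 0xAF77
s_8 = Round(s_7, k_7) = 0xA3B3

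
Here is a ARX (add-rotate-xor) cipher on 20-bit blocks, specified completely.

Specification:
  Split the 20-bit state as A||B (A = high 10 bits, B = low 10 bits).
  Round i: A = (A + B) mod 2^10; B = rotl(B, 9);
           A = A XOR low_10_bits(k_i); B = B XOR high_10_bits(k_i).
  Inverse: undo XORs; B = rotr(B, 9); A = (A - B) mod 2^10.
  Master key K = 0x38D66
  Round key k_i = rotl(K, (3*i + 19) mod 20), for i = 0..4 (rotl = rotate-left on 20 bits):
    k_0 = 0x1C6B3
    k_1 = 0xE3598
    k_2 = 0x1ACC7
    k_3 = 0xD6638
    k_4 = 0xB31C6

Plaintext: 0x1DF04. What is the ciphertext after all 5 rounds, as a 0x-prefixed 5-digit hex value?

s_0 = plaintext = 0x1DF04
s_1 = Round(s_0, k_0) = 0x721F3
s_2 = Round(s_1, k_1) = 0x88D74
s_3 = Round(s_2, k_2) = 0xD40D1
s_4 = Round(s_3, k_3) = 0x86531
s_5 = Round(s_4, k_4) = 0xA3054

0xA3054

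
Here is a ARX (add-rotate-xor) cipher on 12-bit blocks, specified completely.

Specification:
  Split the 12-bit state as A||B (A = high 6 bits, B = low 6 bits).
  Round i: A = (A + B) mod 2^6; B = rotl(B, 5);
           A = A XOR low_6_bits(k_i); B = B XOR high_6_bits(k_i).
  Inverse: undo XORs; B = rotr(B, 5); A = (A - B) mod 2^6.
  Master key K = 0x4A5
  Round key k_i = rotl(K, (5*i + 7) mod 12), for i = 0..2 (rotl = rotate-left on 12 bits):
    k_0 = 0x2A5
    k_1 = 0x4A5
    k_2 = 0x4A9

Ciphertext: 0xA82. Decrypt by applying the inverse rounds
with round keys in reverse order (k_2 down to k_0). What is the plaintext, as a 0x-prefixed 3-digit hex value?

0x95F

s_0 = ciphertext = 0xA82
s_1 = InvRound(s_0, k_2) = 0x8E0
s_2 = InvRound(s_1, k_1) = 0x865
s_3 = InvRound(s_2, k_0) = 0x95F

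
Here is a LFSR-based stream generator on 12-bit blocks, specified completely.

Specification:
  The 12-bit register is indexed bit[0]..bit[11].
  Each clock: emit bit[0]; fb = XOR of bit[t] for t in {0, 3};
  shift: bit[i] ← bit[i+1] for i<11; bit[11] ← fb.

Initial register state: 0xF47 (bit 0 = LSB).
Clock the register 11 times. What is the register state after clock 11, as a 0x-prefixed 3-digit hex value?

0x15F

reg_0 = 0xF47
clock 1: out=1, reg = 0xFA3
clock 2: out=1, reg = 0xFD1
clock 3: out=1, reg = 0xFE8
clock 4: out=0, reg = 0xFF4
clock 5: out=0, reg = 0x7FA
clock 6: out=0, reg = 0xBFD
clock 7: out=1, reg = 0x5FE
clock 8: out=0, reg = 0xAFF
clock 9: out=1, reg = 0x57F
clock 10: out=1, reg = 0x2BF
clock 11: out=1, reg = 0x15F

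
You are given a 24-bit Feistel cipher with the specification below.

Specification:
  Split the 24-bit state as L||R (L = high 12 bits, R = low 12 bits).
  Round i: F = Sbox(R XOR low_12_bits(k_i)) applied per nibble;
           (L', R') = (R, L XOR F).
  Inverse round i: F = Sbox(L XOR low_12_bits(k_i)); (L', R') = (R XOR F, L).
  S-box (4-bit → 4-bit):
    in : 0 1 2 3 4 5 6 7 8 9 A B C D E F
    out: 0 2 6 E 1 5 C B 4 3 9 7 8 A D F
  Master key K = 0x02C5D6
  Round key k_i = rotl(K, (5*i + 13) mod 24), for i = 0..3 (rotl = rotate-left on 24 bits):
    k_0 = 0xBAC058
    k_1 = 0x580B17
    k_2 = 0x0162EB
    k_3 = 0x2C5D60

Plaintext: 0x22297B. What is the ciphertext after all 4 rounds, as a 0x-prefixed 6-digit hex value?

0x7C79B7

s_0 = plaintext = 0x22297B
s_1 = Round(s_0, k_0) = 0x97B14C
s_2 = Round(s_1, k_1) = 0x14C02C
s_3 = Round(s_2, k_2) = 0x02C7C7
s_4 = Round(s_3, k_3) = 0x7C79B7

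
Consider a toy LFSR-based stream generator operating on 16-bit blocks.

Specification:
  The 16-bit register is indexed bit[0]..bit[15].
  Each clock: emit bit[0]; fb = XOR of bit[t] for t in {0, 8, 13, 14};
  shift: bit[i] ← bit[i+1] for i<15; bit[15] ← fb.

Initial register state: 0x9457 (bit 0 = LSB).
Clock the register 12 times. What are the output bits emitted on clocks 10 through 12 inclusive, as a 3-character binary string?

reg_0 = 0x9457
clock 1: out=1, reg = 0xCA2B
clock 2: out=1, reg = 0x6515
clock 3: out=1, reg = 0x328A
clock 4: out=0, reg = 0x9945
clock 5: out=1, reg = 0x4CA2
clock 6: out=0, reg = 0xA651
clock 7: out=1, reg = 0x5328
clock 8: out=0, reg = 0x2994
clock 9: out=0, reg = 0x14CA
clock 10: out=0, reg = 0x0A65
clock 11: out=1, reg = 0x8532
clock 12: out=0, reg = 0xC299

010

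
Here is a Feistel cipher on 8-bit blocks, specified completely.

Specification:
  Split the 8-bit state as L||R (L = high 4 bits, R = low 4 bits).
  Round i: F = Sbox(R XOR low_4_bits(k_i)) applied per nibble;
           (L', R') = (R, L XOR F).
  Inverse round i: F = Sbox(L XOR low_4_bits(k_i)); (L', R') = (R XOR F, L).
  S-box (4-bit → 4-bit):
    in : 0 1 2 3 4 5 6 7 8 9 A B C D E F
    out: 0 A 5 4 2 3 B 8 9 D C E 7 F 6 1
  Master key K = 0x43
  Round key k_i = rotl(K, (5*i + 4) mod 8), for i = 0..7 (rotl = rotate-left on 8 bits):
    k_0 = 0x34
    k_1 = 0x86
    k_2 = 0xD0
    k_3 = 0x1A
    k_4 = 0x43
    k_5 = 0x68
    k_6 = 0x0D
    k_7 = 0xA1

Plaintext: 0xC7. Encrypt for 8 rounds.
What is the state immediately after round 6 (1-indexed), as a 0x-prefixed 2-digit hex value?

0xCA

s_0 = plaintext = 0xC7
s_1 = Round(s_0, k_0) = 0x78
s_2 = Round(s_1, k_1) = 0x81
s_3 = Round(s_2, k_2) = 0x12
s_4 = Round(s_3, k_3) = 0x28
s_5 = Round(s_4, k_4) = 0x8C
s_6 = Round(s_5, k_5) = 0xCA
s_7 = Round(s_6, k_6) = 0xA4
s_8 = Round(s_7, k_7) = 0x49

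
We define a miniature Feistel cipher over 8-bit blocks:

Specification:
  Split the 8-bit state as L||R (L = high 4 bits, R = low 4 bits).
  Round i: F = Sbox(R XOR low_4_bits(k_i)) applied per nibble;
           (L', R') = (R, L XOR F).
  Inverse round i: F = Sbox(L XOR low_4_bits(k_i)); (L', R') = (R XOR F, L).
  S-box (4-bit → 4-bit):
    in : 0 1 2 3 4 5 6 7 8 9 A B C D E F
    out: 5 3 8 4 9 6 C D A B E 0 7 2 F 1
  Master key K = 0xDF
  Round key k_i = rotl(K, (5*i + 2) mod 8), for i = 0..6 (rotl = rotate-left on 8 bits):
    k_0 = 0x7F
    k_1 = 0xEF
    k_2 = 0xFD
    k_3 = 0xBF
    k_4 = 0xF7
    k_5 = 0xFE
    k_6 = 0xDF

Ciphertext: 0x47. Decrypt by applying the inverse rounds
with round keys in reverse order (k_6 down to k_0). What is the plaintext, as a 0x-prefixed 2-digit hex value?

s_0 = ciphertext = 0x47
s_1 = InvRound(s_0, k_6) = 0x74
s_2 = InvRound(s_1, k_5) = 0xF7
s_3 = InvRound(s_2, k_4) = 0xDF
s_4 = InvRound(s_3, k_3) = 0x7D
s_5 = InvRound(s_4, k_2) = 0x37
s_6 = InvRound(s_5, k_1) = 0x03
s_7 = InvRound(s_6, k_0) = 0x20

0x20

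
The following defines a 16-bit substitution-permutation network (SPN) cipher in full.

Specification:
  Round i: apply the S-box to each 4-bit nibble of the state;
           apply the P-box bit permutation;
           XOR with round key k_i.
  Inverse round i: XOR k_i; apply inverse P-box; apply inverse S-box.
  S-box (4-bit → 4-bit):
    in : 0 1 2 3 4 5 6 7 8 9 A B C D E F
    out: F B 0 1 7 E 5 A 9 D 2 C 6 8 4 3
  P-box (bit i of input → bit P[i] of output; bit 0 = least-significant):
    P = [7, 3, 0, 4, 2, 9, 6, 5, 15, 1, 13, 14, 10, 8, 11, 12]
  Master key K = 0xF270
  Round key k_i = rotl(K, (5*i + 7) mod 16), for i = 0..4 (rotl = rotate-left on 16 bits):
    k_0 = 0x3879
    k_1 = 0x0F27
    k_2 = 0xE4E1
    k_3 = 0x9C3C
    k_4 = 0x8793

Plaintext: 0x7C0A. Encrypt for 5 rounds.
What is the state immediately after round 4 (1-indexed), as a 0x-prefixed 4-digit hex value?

s_0 = plaintext = 0x7C0A
s_1 = Round(s_0, k_0) = 0x0B17
s_2 = Round(s_1, k_1) = 0x701B
s_3 = Round(s_2, k_2) = 0x17D6
s_4 = Round(s_3, k_3) = 0xC99F
s_5 = Round(s_4, k_4) = 0x6E7F

0xC99F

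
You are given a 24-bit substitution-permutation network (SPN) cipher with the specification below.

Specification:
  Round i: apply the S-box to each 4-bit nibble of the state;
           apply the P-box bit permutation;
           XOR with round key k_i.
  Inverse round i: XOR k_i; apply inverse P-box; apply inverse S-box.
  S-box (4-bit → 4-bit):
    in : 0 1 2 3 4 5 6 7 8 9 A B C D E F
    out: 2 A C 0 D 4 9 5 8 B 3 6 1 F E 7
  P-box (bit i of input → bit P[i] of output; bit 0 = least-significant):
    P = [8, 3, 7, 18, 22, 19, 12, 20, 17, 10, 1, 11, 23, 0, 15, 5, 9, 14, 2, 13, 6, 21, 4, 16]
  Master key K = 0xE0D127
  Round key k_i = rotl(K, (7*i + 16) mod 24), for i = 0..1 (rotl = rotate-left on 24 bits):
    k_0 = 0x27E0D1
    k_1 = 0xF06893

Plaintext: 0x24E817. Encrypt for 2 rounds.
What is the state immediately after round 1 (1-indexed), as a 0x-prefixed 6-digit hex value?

s_0 = plaintext = 0x24E817
s_1 = Round(s_0, k_0) = 0x3E4B64
s_2 = Round(s_1, k_1) = 0x248D35

0x3E4B64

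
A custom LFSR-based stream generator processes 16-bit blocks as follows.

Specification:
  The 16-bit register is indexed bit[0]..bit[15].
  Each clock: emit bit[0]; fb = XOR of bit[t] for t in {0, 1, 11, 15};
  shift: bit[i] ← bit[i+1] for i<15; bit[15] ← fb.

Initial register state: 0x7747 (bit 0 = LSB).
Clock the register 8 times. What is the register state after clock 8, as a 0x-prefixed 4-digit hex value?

reg_0 = 0x7747
clock 1: out=1, reg = 0x3BA3
clock 2: out=1, reg = 0x9DD1
clock 3: out=1, reg = 0xCEE8
clock 4: out=0, reg = 0x6774
clock 5: out=0, reg = 0x33BA
clock 6: out=0, reg = 0x99DD
clock 7: out=1, reg = 0xCCEE
clock 8: out=0, reg = 0xE677

0xE677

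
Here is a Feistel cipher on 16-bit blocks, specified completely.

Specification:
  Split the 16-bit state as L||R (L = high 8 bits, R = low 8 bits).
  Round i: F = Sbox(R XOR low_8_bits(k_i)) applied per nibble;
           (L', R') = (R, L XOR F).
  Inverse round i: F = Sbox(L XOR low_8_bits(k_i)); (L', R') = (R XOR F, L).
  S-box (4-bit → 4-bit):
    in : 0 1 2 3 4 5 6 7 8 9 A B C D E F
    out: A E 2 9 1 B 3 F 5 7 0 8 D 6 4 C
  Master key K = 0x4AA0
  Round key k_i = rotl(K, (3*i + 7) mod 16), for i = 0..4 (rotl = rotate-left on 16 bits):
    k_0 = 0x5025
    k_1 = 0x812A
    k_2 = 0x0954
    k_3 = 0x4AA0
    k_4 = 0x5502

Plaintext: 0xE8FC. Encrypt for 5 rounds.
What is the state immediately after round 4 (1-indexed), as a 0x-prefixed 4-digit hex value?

0x86D4

s_0 = plaintext = 0xE8FC
s_1 = Round(s_0, k_0) = 0xFC8F
s_2 = Round(s_1, k_1) = 0x8FF7
s_3 = Round(s_2, k_2) = 0xF786
s_4 = Round(s_3, k_3) = 0x86D4
s_5 = Round(s_4, k_4) = 0xD4E5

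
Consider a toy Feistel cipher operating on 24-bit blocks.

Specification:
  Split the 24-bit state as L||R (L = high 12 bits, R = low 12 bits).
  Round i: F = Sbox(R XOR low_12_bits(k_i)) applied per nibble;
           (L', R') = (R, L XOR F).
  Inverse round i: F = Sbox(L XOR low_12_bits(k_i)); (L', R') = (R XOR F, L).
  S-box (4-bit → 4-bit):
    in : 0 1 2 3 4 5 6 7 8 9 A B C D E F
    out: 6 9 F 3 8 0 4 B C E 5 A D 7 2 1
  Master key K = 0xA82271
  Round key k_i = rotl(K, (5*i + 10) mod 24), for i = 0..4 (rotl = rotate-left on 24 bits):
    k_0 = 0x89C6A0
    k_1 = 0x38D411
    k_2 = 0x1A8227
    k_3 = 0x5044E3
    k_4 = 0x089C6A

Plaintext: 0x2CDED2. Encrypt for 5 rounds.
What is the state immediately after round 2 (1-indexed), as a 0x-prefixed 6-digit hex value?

0xE72B91

s_0 = plaintext = 0x2CDED2
s_1 = Round(s_0, k_0) = 0xED2E72
s_2 = Round(s_1, k_1) = 0xE72B91
s_3 = Round(s_2, k_2) = 0xB910D6
s_4 = Round(s_3, k_3) = 0x0D63A1
s_5 = Round(s_4, k_4) = 0x3A110C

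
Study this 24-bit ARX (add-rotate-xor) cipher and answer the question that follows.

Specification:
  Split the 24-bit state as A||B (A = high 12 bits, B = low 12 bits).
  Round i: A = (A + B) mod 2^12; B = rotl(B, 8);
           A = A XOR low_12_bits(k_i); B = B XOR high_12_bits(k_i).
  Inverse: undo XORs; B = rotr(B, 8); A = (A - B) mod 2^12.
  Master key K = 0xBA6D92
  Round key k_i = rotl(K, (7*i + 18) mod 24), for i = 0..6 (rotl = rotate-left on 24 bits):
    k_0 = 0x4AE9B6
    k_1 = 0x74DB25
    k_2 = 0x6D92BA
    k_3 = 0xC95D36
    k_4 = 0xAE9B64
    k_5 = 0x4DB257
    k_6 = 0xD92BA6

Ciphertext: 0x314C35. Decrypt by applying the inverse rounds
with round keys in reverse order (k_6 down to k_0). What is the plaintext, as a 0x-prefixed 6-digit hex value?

s_0 = ciphertext = 0x314C35
s_1 = InvRound(s_0, k_6) = 0xE41A71
s_2 = InvRound(s_1, k_5) = 0x168AAE
s_3 = InvRound(s_2, k_4) = 0x59C470
s_4 = InvRound(s_3, k_3) = 0xA52E58
s_5 = InvRound(s_4, k_2) = 0x0D0818
s_6 = InvRound(s_5, k_1) = 0x69655F
s_7 = InvRound(s_6, k_0) = 0x00FF11

0x00FF11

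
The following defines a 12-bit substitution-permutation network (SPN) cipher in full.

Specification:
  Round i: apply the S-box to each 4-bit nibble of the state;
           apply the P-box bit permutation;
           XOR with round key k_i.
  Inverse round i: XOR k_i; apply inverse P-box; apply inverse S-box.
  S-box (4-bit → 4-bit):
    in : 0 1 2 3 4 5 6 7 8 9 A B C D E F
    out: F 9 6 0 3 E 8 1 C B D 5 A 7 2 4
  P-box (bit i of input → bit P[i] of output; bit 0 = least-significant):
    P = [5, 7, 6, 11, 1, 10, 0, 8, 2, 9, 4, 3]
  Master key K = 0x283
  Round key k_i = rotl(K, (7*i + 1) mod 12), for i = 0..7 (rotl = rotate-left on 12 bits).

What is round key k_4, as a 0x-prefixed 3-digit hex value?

0x065

K = 0x283
k_0 = rotl(K, (7*0+1) mod 12) = rotl(K, 1) = 0x506
k_1 = rotl(K, (7*1+1) mod 12) = rotl(K, 8) = 0x328
k_2 = rotl(K, (7*2+1) mod 12) = rotl(K, 3) = 0x419
k_3 = rotl(K, (7*3+1) mod 12) = rotl(K, 10) = 0xCA0
k_4 = rotl(K, (7*4+1) mod 12) = rotl(K, 5) = 0x065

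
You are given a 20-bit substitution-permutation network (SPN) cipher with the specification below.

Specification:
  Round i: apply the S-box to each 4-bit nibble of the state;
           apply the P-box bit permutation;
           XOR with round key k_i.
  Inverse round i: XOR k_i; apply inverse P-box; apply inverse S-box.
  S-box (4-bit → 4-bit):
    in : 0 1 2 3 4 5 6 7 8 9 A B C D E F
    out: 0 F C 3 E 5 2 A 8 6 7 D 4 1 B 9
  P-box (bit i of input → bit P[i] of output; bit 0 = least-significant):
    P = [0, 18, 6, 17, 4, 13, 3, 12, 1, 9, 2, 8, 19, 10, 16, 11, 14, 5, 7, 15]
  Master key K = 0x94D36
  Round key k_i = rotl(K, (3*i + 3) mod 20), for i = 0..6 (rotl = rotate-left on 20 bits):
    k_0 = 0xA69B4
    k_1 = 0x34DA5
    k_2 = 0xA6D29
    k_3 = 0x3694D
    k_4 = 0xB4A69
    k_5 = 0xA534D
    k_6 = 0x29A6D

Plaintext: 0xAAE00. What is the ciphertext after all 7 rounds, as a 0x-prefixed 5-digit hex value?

0x407D3

s_0 = plaintext = 0xAAE00
s_1 = Round(s_0, k_0) = 0x32E16
s_2 = Round(s_1, k_1) = 0x6369F
s_3 = Round(s_2, k_2) = 0x04B00
s_4 = Round(s_3, k_3) = 0x2644B
s_5 = Round(s_4, k_4) = 0x9FDA4
s_6 = Round(s_5, k_5) = 0x47BB7
s_7 = Round(s_6, k_6) = 0x407D3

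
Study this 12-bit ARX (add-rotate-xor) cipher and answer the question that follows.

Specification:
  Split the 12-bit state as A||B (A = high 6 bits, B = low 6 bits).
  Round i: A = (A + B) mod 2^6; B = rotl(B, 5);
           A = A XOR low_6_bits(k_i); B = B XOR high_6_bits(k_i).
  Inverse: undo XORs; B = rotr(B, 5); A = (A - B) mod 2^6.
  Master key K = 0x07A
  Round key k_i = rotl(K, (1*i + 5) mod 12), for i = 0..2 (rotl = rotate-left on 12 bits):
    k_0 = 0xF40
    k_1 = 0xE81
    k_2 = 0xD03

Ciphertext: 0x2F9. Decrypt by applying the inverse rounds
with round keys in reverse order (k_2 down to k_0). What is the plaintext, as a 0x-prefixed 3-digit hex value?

0xD79

s_0 = ciphertext = 0x2F9
s_1 = InvRound(s_0, k_2) = 0xB9A
s_2 = InvRound(s_1, k_1) = 0xB81
s_3 = InvRound(s_2, k_0) = 0xD79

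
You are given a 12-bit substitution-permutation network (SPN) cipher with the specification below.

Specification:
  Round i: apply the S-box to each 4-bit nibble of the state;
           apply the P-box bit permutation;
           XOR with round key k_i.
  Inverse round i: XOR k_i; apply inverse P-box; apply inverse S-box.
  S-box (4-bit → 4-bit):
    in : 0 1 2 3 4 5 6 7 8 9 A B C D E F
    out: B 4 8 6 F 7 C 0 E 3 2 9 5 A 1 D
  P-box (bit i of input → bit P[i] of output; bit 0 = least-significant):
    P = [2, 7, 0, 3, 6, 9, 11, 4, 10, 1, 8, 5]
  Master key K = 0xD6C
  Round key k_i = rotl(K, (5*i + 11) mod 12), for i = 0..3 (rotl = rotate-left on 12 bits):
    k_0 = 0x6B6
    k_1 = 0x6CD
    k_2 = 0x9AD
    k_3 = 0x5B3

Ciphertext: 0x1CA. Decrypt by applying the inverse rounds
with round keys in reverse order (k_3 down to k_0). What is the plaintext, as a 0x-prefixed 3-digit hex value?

0xC4A

s_0 = ciphertext = 0x1CA
s_1 = InvRound(s_0, k_3) = 0xBB6
s_2 = InvRound(s_1, k_2) = 0xAD6
s_3 = InvRound(s_2, k_1) = 0x966
s_4 = InvRound(s_3, k_0) = 0xC4A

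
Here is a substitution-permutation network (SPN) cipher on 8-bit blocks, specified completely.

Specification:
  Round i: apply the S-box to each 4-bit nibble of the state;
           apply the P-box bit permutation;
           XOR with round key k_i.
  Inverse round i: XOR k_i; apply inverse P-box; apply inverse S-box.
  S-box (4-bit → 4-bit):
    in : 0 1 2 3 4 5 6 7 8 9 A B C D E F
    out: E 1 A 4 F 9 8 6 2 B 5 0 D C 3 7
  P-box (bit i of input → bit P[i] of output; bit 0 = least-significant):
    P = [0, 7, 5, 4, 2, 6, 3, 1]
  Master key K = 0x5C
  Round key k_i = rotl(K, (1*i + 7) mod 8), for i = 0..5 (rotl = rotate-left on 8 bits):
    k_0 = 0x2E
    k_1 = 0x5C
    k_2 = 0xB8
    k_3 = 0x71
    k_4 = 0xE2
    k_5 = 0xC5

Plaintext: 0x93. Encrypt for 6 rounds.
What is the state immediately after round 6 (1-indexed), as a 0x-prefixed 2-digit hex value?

0x4C

s_0 = plaintext = 0x93
s_1 = Round(s_0, k_0) = 0x48
s_2 = Round(s_1, k_1) = 0x92
s_3 = Round(s_2, k_2) = 0x6E
s_4 = Round(s_3, k_3) = 0xF2
s_5 = Round(s_4, k_4) = 0x3E
s_6 = Round(s_5, k_5) = 0x4C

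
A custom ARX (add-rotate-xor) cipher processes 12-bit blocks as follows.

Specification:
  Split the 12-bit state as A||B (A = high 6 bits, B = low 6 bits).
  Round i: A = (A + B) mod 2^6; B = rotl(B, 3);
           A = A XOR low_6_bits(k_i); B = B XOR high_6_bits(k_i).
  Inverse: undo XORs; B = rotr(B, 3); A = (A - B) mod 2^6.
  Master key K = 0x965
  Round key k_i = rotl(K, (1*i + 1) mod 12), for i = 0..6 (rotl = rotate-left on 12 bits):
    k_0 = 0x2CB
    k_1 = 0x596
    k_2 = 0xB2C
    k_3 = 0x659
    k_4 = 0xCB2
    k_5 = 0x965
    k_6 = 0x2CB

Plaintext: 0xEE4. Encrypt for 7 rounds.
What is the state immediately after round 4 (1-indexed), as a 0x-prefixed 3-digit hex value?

s_0 = plaintext = 0xEE4
s_1 = Round(s_0, k_0) = 0x52F
s_2 = Round(s_1, k_1) = 0x56B
s_3 = Round(s_2, k_2) = 0xB31
s_4 = Round(s_3, k_3) = 0x117
s_5 = Round(s_4, k_4) = 0xA48
s_6 = Round(s_5, k_5) = 0x524
s_7 = Round(s_6, k_6) = 0xCEF

0x117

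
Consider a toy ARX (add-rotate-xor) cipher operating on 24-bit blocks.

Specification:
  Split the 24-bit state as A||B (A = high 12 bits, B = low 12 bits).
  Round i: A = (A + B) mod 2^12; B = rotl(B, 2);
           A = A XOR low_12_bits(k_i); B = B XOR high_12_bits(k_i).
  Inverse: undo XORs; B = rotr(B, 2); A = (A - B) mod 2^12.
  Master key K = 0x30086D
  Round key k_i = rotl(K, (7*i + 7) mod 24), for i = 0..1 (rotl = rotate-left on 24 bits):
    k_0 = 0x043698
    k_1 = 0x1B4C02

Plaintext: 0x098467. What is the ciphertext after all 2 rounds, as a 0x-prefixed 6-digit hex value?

s_0 = plaintext = 0x098467
s_1 = Round(s_0, k_0) = 0x2671DE
s_2 = Round(s_1, k_1) = 0x8476CC

0x8476CC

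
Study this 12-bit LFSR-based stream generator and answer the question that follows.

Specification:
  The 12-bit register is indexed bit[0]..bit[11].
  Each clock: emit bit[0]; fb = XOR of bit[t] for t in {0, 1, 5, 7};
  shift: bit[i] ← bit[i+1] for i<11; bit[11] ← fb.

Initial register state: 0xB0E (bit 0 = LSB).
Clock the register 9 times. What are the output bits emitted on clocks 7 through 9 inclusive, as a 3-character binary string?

reg_0 = 0xB0E
clock 1: out=0, reg = 0xD87
clock 2: out=1, reg = 0xEC3
clock 3: out=1, reg = 0xF61
clock 4: out=1, reg = 0x7B0
clock 5: out=0, reg = 0x3D8
clock 6: out=0, reg = 0x9EC
clock 7: out=0, reg = 0x4F6
clock 8: out=0, reg = 0xA7B
clock 9: out=1, reg = 0xD3D

001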